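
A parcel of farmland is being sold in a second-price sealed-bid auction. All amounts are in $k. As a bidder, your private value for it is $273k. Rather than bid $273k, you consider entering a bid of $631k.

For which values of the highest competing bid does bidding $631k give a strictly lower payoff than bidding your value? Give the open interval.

($273k, $631k)

If the competing bid is below $273k, both bids win at the same price — no difference.
If it is above $631k, both bids lose — no difference.
If it lies strictly between $273k and $631k, bidding your value loses (payoff 0) while bidding $631k wins at a price above your value (payoff negative).
So the deviation strictly hurts on the open interval ($273k, $631k).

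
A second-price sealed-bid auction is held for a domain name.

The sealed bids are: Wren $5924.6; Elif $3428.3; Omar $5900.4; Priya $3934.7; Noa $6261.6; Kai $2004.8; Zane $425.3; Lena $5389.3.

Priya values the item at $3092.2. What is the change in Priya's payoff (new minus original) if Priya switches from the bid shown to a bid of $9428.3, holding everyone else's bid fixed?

−$3169.4

The highest bid among the other bidders is $6261.6; Priya's bid doesn't change that.
Original bid $3934.7: Priya is not highest (top rival bid is $6261.6); payoff $0.
Alternative bid $9428.3: Priya is highest, pays the top rival bid $6261.6; payoff $3092.2 − $6261.6 = −$3169.4.
Change in payoff = −$3169.4 − ($0) = −$3169.4.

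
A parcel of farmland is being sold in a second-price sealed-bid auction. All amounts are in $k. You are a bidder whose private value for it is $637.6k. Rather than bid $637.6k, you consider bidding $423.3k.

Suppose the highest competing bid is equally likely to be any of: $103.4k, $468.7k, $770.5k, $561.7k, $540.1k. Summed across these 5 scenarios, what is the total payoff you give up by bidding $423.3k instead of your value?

The deviation costs you only when the competing bid falls strictly between $423.3k and $637.6k; elsewhere both bids give the same outcome.
$103.4k: outcomes coincide → loss $0k.
$468.7k: truthful payoff $168.9k, deviation payoff $0k → loss $168.9k.
$770.5k: outcomes coincide → loss $0k.
$561.7k: truthful payoff $75.9k, deviation payoff $0k → loss $75.9k.
$540.1k: truthful payoff $97.5k, deviation payoff $0k → loss $97.5k.
Total loss = $168.9k + $75.9k + $97.5k = $342.3k.
In a second-price auction your bid sets only whether you win, not what you pay, so bidding your true value is weakly dominant.

$342.3k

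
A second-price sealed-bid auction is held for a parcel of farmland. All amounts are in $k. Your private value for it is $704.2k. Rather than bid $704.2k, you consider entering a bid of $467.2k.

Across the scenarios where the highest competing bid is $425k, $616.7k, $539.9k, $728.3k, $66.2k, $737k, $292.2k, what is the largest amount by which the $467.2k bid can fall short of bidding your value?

$425k: same outcome either way → loss $0k.
$616.7k: truthful gives $87.5k, deviation gives $0k → loss $87.5k.
$539.9k: truthful gives $164.3k, deviation gives $0k → loss $164.3k.
$728.3k: same outcome either way → loss $0k.
$66.2k: same outcome either way → loss $0k.
$737k: same outcome either way → loss $0k.
$292.2k: same outcome either way → loss $0k.
Maximum loss: $164.3k.

$164.3k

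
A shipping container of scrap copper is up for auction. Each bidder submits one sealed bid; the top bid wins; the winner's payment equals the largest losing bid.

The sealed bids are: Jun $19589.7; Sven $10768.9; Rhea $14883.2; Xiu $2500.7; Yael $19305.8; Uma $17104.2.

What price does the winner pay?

$19305.8

Highest bid: Jun at $19589.7, so Jun wins.
Second-highest bid: Yael at $19305.8 — that is the price the winner pays.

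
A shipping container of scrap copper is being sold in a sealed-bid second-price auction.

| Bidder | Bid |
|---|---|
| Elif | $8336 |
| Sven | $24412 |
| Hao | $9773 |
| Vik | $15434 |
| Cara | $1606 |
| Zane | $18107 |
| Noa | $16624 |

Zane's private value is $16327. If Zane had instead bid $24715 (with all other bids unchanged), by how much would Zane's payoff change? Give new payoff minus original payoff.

−$8085

The highest bid among the other bidders is $24412; Zane's bid doesn't change that.
Original bid $18107: Zane is not highest (top rival bid is $24412); payoff $0.
Alternative bid $24715: Zane is highest, pays the top rival bid $24412; payoff $16327 − $24412 = −$8085.
Change in payoff = −$8085 − ($0) = −$8085.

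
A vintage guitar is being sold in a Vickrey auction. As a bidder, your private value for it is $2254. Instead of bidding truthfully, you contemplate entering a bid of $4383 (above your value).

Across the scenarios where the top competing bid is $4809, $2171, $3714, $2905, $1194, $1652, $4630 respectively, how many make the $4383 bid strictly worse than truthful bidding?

2

The deviation hurts exactly when the highest competing bid lies strictly between $2254 and $4383 — overbidding then wins at a price above your value.
$4809: above both → same outcome either way.
$2171: below both → same outcome either way.
$3714: inside the interval → strictly worse (loss $1460).
$2905: inside the interval → strictly worse (loss $651).
$1194: below both → same outcome either way.
$1652: below both → same outcome either way.
$4630: above both → same outcome either way.
Count: 2.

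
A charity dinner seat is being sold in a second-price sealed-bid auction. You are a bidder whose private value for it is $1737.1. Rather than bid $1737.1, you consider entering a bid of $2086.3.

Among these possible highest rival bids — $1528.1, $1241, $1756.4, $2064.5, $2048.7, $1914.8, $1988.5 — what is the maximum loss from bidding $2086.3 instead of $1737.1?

$327.4

$1528.1: same outcome either way → loss $0.
$1241: same outcome either way → loss $0.
$1756.4: truthful gives $0, deviation gives −$19.3 → loss $19.3.
$2064.5: truthful gives $0, deviation gives −$327.4 → loss $327.4.
$2048.7: truthful gives $0, deviation gives −$311.6 → loss $311.6.
$1914.8: truthful gives $0, deviation gives −$177.7 → loss $177.7.
$1988.5: truthful gives $0, deviation gives −$251.4 → loss $251.4.
Maximum loss: $327.4.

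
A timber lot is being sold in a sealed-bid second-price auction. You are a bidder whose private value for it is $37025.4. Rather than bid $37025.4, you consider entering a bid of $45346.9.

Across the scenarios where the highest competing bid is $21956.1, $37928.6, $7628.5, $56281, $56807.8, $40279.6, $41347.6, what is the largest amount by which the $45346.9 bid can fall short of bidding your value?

$21956.1: same outcome either way → loss $0.
$37928.6: truthful gives $0, deviation gives −$903.2 → loss $903.2.
$7628.5: same outcome either way → loss $0.
$56281: same outcome either way → loss $0.
$56807.8: same outcome either way → loss $0.
$40279.6: truthful gives $0, deviation gives −$3254.2 → loss $3254.2.
$41347.6: truthful gives $0, deviation gives −$4322.2 → loss $4322.2.
Maximum loss: $4322.2.

$4322.2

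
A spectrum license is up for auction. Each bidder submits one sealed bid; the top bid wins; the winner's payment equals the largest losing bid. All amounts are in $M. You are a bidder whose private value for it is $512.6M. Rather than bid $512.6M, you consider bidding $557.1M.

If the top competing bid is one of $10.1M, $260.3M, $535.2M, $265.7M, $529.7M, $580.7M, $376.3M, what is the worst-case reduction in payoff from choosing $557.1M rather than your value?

$22.6M

$10.1M: same outcome either way → loss $0M.
$260.3M: same outcome either way → loss $0M.
$535.2M: truthful gives $0M, deviation gives −$22.6M → loss $22.6M.
$265.7M: same outcome either way → loss $0M.
$529.7M: truthful gives $0M, deviation gives −$17.1M → loss $17.1M.
$580.7M: same outcome either way → loss $0M.
$376.3M: same outcome either way → loss $0M.
Maximum loss: $22.6M.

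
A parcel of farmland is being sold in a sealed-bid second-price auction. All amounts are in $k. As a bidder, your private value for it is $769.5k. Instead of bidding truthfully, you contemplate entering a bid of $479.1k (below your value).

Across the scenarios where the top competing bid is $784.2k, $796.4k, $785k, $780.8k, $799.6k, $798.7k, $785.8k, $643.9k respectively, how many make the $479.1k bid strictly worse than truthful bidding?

1

The deviation hurts exactly when the highest competing bid lies strictly between $479.1k and $769.5k — underbidding then forfeits a profitable win.
$784.2k: above both → same outcome either way.
$796.4k: above both → same outcome either way.
$785k: above both → same outcome either way.
$780.8k: above both → same outcome either way.
$799.6k: above both → same outcome either way.
$798.7k: above both → same outcome either way.
$785.8k: above both → same outcome either way.
$643.9k: inside the interval → strictly worse (loss $125.6k).
Count: 1.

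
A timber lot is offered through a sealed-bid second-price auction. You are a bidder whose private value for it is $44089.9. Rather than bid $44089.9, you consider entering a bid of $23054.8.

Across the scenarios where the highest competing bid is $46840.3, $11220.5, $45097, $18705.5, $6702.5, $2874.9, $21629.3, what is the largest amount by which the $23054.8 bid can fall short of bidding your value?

$46840.3: same outcome either way → loss $0.
$11220.5: same outcome either way → loss $0.
$45097: same outcome either way → loss $0.
$18705.5: same outcome either way → loss $0.
$6702.5: same outcome either way → loss $0.
$2874.9: same outcome either way → loss $0.
$21629.3: same outcome either way → loss $0.
Maximum loss: $0.

$0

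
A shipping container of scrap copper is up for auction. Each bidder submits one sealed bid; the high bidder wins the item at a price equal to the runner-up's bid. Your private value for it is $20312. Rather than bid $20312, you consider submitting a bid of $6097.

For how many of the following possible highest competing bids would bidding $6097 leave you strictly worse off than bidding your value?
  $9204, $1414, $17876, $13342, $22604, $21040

3

The deviation hurts exactly when the highest competing bid lies strictly between $6097 and $20312 — underbidding then forfeits a profitable win.
$9204: inside the interval → strictly worse (loss $11108).
$1414: below both → same outcome either way.
$17876: inside the interval → strictly worse (loss $2436).
$13342: inside the interval → strictly worse (loss $6970).
$22604: above both → same outcome either way.
$21040: above both → same outcome either way.
Count: 3.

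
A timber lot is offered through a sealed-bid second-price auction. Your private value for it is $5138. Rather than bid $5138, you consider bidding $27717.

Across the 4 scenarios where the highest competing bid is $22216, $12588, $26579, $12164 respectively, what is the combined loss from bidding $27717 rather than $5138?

$52995

The deviation costs you only when the competing bid falls strictly between $5138 and $27717; elsewhere both bids give the same outcome.
$22216: truthful payoff $0, deviation payoff −$17078 → loss $17078.
$12588: truthful payoff $0, deviation payoff −$7450 → loss $7450.
$26579: truthful payoff $0, deviation payoff −$21441 → loss $21441.
$12164: truthful payoff $0, deviation payoff −$7026 → loss $7026.
Total loss = $17078 + $7450 + $21441 + $7026 = $52995.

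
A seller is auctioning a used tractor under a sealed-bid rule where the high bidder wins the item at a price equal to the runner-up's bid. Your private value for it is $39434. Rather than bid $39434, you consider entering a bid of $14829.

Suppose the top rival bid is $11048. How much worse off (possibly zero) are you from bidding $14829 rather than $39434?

Bidding your value $39434: you win (since $39434 > $11048) and pay $11048. Payoff $28386.
Bidding $14829: you win and pay $11048. Payoff $39434 − $11048 = $28386.
Difference = $28386 − $28386 = $0; both bids lead to the same outcome because the competing bid is below both your value and your alternative bid.
Because the price is fixed by the runner-up's bid, deviating from your value can only change a good outcome into a bad one — never the reverse.

$0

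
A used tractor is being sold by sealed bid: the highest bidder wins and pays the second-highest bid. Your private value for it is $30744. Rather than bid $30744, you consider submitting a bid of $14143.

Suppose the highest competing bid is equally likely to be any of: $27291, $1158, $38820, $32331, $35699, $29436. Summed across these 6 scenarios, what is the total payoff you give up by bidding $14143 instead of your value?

$4761

The deviation costs you only when the competing bid falls strictly between $14143 and $30744; elsewhere both bids give the same outcome.
$27291: truthful payoff $3453, deviation payoff $0 → loss $3453.
$1158: outcomes coincide → loss $0.
$38820: outcomes coincide → loss $0.
$32331: outcomes coincide → loss $0.
$35699: outcomes coincide → loss $0.
$29436: truthful payoff $1308, deviation payoff $0 → loss $1308.
Total loss = $3453 + $1308 = $4761.
Because the price is fixed by the runner-up's bid, deviating from your value can only change a good outcome into a bad one — never the reverse.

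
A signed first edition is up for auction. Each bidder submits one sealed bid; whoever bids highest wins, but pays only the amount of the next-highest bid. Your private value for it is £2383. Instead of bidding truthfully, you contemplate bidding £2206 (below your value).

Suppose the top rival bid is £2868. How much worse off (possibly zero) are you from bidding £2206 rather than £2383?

Bidding your value £2383: you lose (since £2383 < £2868). Payoff £0.
Bidding £2206: you lose. Payoff £0.
Difference = £0 − £0 = £0; both bids lead to the same outcome because the competing bid is above both your value and your alternative bid.
Truthful bidding weakly dominates here: raising your bid can only win items priced above your value, and lowering it can only forfeit items priced below.

£0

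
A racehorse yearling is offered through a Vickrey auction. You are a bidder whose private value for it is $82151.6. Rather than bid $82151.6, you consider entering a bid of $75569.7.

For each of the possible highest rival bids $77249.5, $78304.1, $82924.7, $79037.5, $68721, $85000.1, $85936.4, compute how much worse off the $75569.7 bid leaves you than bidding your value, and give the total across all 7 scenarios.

$11863.7

The deviation costs you only when the competing bid falls strictly between $75569.7 and $82151.6; elsewhere both bids give the same outcome.
$77249.5: truthful payoff $4902.1, deviation payoff $0 → loss $4902.1.
$78304.1: truthful payoff $3847.5, deviation payoff $0 → loss $3847.5.
$82924.7: outcomes coincide → loss $0.
$79037.5: truthful payoff $3114.1, deviation payoff $0 → loss $3114.1.
$68721: outcomes coincide → loss $0.
$85000.1: outcomes coincide → loss $0.
$85936.4: outcomes coincide → loss $0.
Total loss = $4902.1 + $3847.5 + $3114.1 = $11863.7.
Because the price is fixed by the runner-up's bid, deviating from your value can only change a good outcome into a bad one — never the reverse.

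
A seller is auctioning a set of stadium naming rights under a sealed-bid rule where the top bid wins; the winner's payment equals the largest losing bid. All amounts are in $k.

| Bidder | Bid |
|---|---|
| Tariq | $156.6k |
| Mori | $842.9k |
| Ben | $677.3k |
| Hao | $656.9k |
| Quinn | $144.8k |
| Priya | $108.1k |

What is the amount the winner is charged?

$677.3k

Highest bid: Mori at $842.9k, so Mori wins.
Second-highest bid: Ben at $677.3k — that is the price the winner pays.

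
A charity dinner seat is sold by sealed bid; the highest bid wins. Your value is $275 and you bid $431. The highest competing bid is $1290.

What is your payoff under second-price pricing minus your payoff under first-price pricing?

Your bid $431 is below $1290, so you lose under either rule.
Payoff is $0 in both cases; difference = $0.

$0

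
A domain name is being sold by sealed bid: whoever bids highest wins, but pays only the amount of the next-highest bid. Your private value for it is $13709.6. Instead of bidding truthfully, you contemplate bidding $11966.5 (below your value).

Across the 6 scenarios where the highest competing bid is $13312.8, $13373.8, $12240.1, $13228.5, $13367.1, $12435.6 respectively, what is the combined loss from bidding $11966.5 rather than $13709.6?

$4299.7

The deviation costs you only when the competing bid falls strictly between $11966.5 and $13709.6; elsewhere both bids give the same outcome.
$13312.8: truthful payoff $396.8, deviation payoff $0 → loss $396.8.
$13373.8: truthful payoff $335.8, deviation payoff $0 → loss $335.8.
$12240.1: truthful payoff $1469.5, deviation payoff $0 → loss $1469.5.
$13228.5: truthful payoff $481.1, deviation payoff $0 → loss $481.1.
$13367.1: truthful payoff $342.5, deviation payoff $0 → loss $342.5.
$12435.6: truthful payoff $1274, deviation payoff $0 → loss $1274.
Total loss = $396.8 + $335.8 + $1469.5 + $481.1 + $342.5 + $1274 = $4299.7.
Truthful bidding weakly dominates here: raising your bid can only win items priced above your value, and lowering it can only forfeit items priced below.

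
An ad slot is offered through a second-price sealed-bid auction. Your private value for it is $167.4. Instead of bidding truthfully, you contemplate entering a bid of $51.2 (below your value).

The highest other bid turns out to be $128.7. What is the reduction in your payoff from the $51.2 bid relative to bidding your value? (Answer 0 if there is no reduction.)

$38.7

Bidding your value $167.4: you win (since $167.4 > $128.7) and pay $128.7. Payoff $38.7.
Bidding $51.2: you lose. Payoff $0.
The competing bid $128.7 lies between your shaded bid and your value, so underbidding forfeits an item you could have won at a profitable price.
Loss from deviating = $38.7 − ($0) = $38.7.
In a second-price auction your bid sets only whether you win, not what you pay, so bidding your true value is weakly dominant.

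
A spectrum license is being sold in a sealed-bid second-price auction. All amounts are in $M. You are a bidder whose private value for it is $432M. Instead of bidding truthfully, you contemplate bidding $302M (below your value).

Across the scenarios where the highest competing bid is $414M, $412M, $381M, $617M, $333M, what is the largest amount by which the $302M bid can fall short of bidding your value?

$414M: truthful gives $18M, deviation gives $0M → loss $18M.
$412M: truthful gives $20M, deviation gives $0M → loss $20M.
$381M: truthful gives $51M, deviation gives $0M → loss $51M.
$617M: same outcome either way → loss $0M.
$333M: truthful gives $99M, deviation gives $0M → loss $99M.
Maximum loss: $99M.

$99M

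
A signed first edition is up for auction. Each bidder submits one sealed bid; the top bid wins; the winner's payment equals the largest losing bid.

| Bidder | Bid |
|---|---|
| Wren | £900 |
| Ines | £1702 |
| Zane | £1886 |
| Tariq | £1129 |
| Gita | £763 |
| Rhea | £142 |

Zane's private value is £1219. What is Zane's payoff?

−£483

Highest bid: Zane at £1886, so Zane wins.
Second-highest bid: Ines at £1702 — that is the price the winner pays.
Zane's payoff = value − price = £1219 − £1702 = −£483.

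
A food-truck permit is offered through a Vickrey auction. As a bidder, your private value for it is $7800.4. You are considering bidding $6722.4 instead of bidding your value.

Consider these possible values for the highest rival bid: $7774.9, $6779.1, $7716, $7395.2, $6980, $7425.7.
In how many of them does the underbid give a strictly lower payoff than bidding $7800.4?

The deviation hurts exactly when the highest competing bid lies strictly between $6722.4 and $7800.4 — underbidding then forfeits a profitable win.
$7774.9: inside the interval → strictly worse (loss $25.5).
$6779.1: inside the interval → strictly worse (loss $1021.3).
$7716: inside the interval → strictly worse (loss $84.4).
$7395.2: inside the interval → strictly worse (loss $405.2).
$6980: inside the interval → strictly worse (loss $820.4).
$7425.7: inside the interval → strictly worse (loss $374.7).
Count: 6.

6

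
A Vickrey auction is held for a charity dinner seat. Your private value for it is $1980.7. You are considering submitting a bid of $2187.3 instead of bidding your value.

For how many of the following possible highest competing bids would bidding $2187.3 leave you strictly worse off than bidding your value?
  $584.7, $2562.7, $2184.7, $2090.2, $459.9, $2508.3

The deviation hurts exactly when the highest competing bid lies strictly between $1980.7 and $2187.3 — overbidding then wins at a price above your value.
$584.7: below both → same outcome either way.
$2562.7: above both → same outcome either way.
$2184.7: inside the interval → strictly worse (loss $204).
$2090.2: inside the interval → strictly worse (loss $109.5).
$459.9: below both → same outcome either way.
$2508.3: above both → same outcome either way.
Count: 2.

2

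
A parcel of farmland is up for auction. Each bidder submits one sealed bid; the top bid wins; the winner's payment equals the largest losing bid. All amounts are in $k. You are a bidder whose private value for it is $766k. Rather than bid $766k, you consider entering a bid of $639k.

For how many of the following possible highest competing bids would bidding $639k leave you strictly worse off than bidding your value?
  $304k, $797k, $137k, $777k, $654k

1

The deviation hurts exactly when the highest competing bid lies strictly between $639k and $766k — underbidding then forfeits a profitable win.
$304k: below both → same outcome either way.
$797k: above both → same outcome either way.
$137k: below both → same outcome either way.
$777k: above both → same outcome either way.
$654k: inside the interval → strictly worse (loss $112k).
Count: 1.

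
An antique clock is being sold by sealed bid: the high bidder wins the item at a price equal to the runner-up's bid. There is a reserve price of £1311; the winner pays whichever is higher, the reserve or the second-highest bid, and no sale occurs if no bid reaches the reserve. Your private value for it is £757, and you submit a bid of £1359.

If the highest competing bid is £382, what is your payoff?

Your bid £1359 is the highest and exceeds the reserve.
Price = max(second-highest bid, reserve) = max(£382, £1311) = £1311.
Payoff = £757 − £1311 = −£554.

−£554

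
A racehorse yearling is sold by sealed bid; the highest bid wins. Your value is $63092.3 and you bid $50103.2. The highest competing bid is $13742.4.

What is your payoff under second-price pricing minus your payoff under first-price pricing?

$36360.8

You have the highest bid, so you win under either rule.
Second-price: pay $13742.4 → payoff $49349.9.
First-price: pay your own bid $50103.2 → payoff $12989.1.
Difference = $49349.9 − ($12989.1) = $36360.8.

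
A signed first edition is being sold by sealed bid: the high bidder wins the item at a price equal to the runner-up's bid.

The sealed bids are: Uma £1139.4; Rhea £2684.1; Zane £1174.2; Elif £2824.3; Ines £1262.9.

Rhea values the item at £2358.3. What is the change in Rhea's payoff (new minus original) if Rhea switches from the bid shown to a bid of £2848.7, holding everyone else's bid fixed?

The highest bid among the other bidders is £2824.3; Rhea's bid doesn't change that.
Original bid £2684.1: Rhea is not highest (top rival bid is £2824.3); payoff £0.
Alternative bid £2848.7: Rhea is highest, pays the top rival bid £2824.3; payoff £2358.3 − £2824.3 = −£466.
Change in payoff = −£466 − (£0) = −£466.

−£466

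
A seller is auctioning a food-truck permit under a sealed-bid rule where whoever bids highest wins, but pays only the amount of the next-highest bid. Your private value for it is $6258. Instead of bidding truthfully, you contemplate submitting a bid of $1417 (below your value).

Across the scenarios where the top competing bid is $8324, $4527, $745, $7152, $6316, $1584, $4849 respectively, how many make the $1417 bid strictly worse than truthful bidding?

The deviation hurts exactly when the highest competing bid lies strictly between $1417 and $6258 — underbidding then forfeits a profitable win.
$8324: above both → same outcome either way.
$4527: inside the interval → strictly worse (loss $1731).
$745: below both → same outcome either way.
$7152: above both → same outcome either way.
$6316: above both → same outcome either way.
$1584: inside the interval → strictly worse (loss $4674).
$4849: inside the interval → strictly worse (loss $1409).
Count: 3.

3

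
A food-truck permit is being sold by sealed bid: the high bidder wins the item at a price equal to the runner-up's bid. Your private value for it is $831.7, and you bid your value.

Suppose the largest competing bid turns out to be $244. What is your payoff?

Your bid $831.7 exceeds the highest competing bid $244, so you win.
In a second-price auction the winner pays the second-highest bid, $244.
Payoff = value − price = $831.7 − $244 = $587.7.

$587.7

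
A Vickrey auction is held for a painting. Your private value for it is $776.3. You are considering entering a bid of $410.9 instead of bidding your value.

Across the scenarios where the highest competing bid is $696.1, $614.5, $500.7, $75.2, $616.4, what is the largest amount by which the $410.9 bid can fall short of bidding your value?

$696.1: truthful gives $80.2, deviation gives $0 → loss $80.2.
$614.5: truthful gives $161.8, deviation gives $0 → loss $161.8.
$500.7: truthful gives $275.6, deviation gives $0 → loss $275.6.
$75.2: same outcome either way → loss $0.
$616.4: truthful gives $159.9, deviation gives $0 → loss $159.9.
Maximum loss: $275.6.

$275.6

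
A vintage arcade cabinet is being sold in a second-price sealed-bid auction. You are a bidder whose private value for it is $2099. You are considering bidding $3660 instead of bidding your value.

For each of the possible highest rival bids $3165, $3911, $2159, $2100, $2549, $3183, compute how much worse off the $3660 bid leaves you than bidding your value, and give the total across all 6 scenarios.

$2661

The deviation costs you only when the competing bid falls strictly between $2099 and $3660; elsewhere both bids give the same outcome.
$3165: truthful payoff $0, deviation payoff −$1066 → loss $1066.
$3911: outcomes coincide → loss $0.
$2159: truthful payoff $0, deviation payoff −$60 → loss $60.
$2100: truthful payoff $0, deviation payoff −$1 → loss $1.
$2549: truthful payoff $0, deviation payoff −$450 → loss $450.
$3183: truthful payoff $0, deviation payoff −$1084 → loss $1084.
Total loss = $1066 + $60 + $1 + $450 + $1084 = $2661.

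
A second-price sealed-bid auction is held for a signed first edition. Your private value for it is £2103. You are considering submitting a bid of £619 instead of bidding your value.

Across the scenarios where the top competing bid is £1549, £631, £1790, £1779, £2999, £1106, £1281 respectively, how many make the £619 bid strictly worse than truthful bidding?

The deviation hurts exactly when the highest competing bid lies strictly between £619 and £2103 — underbidding then forfeits a profitable win.
£1549: inside the interval → strictly worse (loss £554).
£631: inside the interval → strictly worse (loss £1472).
£1790: inside the interval → strictly worse (loss £313).
£1779: inside the interval → strictly worse (loss £324).
£2999: above both → same outcome either way.
£1106: inside the interval → strictly worse (loss £997).
£1281: inside the interval → strictly worse (loss £822).
Count: 6.

6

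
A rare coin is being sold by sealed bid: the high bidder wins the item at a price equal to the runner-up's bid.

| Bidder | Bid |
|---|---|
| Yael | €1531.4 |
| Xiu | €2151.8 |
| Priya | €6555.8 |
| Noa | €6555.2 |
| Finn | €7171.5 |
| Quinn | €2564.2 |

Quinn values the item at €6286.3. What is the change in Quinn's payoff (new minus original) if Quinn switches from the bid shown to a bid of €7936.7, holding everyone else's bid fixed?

The highest bid among the other bidders is €7171.5; Quinn's bid doesn't change that.
Original bid €2564.2: Quinn is not highest (top rival bid is €7171.5); payoff €0.
Alternative bid €7936.7: Quinn is highest, pays the top rival bid €7171.5; payoff €6286.3 − €7171.5 = −€885.2.
Change in payoff = −€885.2 − (€0) = −€885.2.

−€885.2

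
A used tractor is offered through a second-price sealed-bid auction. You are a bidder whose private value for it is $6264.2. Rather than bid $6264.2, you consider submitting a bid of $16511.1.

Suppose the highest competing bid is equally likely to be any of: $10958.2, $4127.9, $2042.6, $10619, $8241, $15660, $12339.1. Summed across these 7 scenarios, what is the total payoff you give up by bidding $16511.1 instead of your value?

The deviation costs you only when the competing bid falls strictly between $6264.2 and $16511.1; elsewhere both bids give the same outcome.
$10958.2: truthful payoff $0, deviation payoff −$4694 → loss $4694.
$4127.9: outcomes coincide → loss $0.
$2042.6: outcomes coincide → loss $0.
$10619: truthful payoff $0, deviation payoff −$4354.8 → loss $4354.8.
$8241: truthful payoff $0, deviation payoff −$1976.8 → loss $1976.8.
$15660: truthful payoff $0, deviation payoff −$9395.8 → loss $9395.8.
$12339.1: truthful payoff $0, deviation payoff −$6074.9 → loss $6074.9.
Total loss = $4694 + $4354.8 + $1976.8 + $9395.8 + $6074.9 = $26496.3.

$26496.3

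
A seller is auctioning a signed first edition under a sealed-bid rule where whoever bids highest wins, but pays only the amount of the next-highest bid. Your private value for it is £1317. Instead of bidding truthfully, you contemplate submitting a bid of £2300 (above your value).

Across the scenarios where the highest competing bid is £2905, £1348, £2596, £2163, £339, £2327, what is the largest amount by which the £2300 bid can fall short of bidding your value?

£2905: same outcome either way → loss £0.
£1348: truthful gives £0, deviation gives −£31 → loss £31.
£2596: same outcome either way → loss £0.
£2163: truthful gives £0, deviation gives −£846 → loss £846.
£339: same outcome either way → loss £0.
£2327: same outcome either way → loss £0.
Maximum loss: £846.

£846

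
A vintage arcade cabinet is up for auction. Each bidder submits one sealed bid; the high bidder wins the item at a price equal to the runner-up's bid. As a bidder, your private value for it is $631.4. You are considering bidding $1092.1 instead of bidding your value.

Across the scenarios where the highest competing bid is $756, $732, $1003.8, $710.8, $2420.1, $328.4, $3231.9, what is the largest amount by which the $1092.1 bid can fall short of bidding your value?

$372.4

$756: truthful gives $0, deviation gives −$124.6 → loss $124.6.
$732: truthful gives $0, deviation gives −$100.6 → loss $100.6.
$1003.8: truthful gives $0, deviation gives −$372.4 → loss $372.4.
$710.8: truthful gives $0, deviation gives −$79.4 → loss $79.4.
$2420.1: same outcome either way → loss $0.
$328.4: same outcome either way → loss $0.
$3231.9: same outcome either way → loss $0.
Maximum loss: $372.4.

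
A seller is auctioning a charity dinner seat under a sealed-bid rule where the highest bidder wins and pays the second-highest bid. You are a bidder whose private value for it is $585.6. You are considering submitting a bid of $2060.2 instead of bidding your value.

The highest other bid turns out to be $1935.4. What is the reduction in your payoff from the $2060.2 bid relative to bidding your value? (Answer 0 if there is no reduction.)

Bidding your value $585.6: you lose (since $585.6 < $1935.4). Payoff $0.
Bidding $2060.2: you win and pay $1935.4. Payoff $585.6 − $1935.4 = −$1349.8.
The competing bid $1935.4 lies between your value and your inflated bid, so overbidding wins an item priced above your value.
Loss from deviating = $0 − (−$1349.8) = $1349.8.

$1349.8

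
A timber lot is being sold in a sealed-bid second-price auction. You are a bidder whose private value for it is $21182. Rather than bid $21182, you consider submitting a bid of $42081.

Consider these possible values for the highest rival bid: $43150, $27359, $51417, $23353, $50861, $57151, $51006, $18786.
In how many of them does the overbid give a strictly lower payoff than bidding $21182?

The deviation hurts exactly when the highest competing bid lies strictly between $21182 and $42081 — overbidding then wins at a price above your value.
$43150: above both → same outcome either way.
$27359: inside the interval → strictly worse (loss $6177).
$51417: above both → same outcome either way.
$23353: inside the interval → strictly worse (loss $2171).
$50861: above both → same outcome either way.
$57151: above both → same outcome either way.
$51006: above both → same outcome either way.
$18786: below both → same outcome either way.
Count: 2.

2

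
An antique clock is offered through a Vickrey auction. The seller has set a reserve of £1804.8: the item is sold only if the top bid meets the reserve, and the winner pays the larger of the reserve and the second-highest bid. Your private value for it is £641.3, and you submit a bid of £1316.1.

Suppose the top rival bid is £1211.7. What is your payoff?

£0

Your bid £1316.1 is the highest bid but falls below the reserve £1804.8, so the item goes unsold. Payoff £0.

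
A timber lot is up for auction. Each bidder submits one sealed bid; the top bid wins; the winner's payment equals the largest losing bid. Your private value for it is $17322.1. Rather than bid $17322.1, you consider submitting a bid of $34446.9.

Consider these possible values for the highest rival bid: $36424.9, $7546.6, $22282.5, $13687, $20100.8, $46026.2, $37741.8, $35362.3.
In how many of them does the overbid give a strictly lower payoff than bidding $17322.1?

2

The deviation hurts exactly when the highest competing bid lies strictly between $17322.1 and $34446.9 — overbidding then wins at a price above your value.
$36424.9: above both → same outcome either way.
$7546.6: below both → same outcome either way.
$22282.5: inside the interval → strictly worse (loss $4960.4).
$13687: below both → same outcome either way.
$20100.8: inside the interval → strictly worse (loss $2778.7).
$46026.2: above both → same outcome either way.
$37741.8: above both → same outcome either way.
$35362.3: above both → same outcome either way.
Count: 2.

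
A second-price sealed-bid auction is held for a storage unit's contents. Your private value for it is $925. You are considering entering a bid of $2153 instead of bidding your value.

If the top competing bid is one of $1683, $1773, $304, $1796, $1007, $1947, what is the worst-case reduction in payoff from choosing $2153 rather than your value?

$1022

$1683: truthful gives $0, deviation gives −$758 → loss $758.
$1773: truthful gives $0, deviation gives −$848 → loss $848.
$304: same outcome either way → loss $0.
$1796: truthful gives $0, deviation gives −$871 → loss $871.
$1007: truthful gives $0, deviation gives −$82 → loss $82.
$1947: truthful gives $0, deviation gives −$1022 → loss $1022.
Maximum loss: $1022.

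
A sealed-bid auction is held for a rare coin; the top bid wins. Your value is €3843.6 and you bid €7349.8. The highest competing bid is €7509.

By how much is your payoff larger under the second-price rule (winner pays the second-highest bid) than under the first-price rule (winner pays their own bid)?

€0

Your bid €7349.8 is below €7509, so you lose under either rule.
Payoff is €0 in both cases; difference = €0.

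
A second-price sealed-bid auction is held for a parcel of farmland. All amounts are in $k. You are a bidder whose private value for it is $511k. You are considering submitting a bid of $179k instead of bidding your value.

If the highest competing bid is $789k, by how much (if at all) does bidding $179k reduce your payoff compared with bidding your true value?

$0k

Bidding your value $511k: you lose (since $511k < $789k). Payoff $0k.
Bidding $179k: you lose. Payoff $0k.
Difference = $0k − $0k = $0k; both bids lead to the same outcome because the competing bid is above both your value and your alternative bid.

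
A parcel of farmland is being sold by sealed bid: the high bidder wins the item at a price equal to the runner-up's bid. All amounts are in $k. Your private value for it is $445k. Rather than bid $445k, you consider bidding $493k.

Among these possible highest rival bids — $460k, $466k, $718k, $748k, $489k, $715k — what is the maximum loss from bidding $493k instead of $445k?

$44k

$460k: truthful gives $0k, deviation gives −$15k → loss $15k.
$466k: truthful gives $0k, deviation gives −$21k → loss $21k.
$718k: same outcome either way → loss $0k.
$748k: same outcome either way → loss $0k.
$489k: truthful gives $0k, deviation gives −$44k → loss $44k.
$715k: same outcome either way → loss $0k.
Maximum loss: $44k.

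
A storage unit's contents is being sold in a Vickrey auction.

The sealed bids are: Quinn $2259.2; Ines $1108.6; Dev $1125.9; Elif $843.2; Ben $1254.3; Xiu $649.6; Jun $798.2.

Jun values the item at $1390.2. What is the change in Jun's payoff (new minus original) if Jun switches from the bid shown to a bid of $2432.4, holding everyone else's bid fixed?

The highest bid among the other bidders is $2259.2; Jun's bid doesn't change that.
Original bid $798.2: Jun is not highest (top rival bid is $2259.2); payoff $0.
Alternative bid $2432.4: Jun is highest, pays the top rival bid $2259.2; payoff $1390.2 − $2259.2 = −$869.
Change in payoff = −$869 − ($0) = −$869.

−$869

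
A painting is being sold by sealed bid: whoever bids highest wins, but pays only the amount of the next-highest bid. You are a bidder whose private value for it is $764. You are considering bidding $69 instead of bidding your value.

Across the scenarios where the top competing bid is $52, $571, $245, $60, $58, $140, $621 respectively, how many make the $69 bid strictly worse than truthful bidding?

The deviation hurts exactly when the highest competing bid lies strictly between $69 and $764 — underbidding then forfeits a profitable win.
$52: below both → same outcome either way.
$571: inside the interval → strictly worse (loss $193).
$245: inside the interval → strictly worse (loss $519).
$60: below both → same outcome either way.
$58: below both → same outcome either way.
$140: inside the interval → strictly worse (loss $624).
$621: inside the interval → strictly worse (loss $143).
Count: 4.

4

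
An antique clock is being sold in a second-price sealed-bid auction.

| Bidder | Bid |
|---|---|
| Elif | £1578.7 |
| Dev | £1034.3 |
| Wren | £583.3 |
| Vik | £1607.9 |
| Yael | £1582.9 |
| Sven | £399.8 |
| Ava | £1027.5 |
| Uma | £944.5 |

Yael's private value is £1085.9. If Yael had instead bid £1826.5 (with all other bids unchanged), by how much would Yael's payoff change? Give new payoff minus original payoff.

The highest bid among the other bidders is £1607.9; Yael's bid doesn't change that.
Original bid £1582.9: Yael is not highest (top rival bid is £1607.9); payoff £0.
Alternative bid £1826.5: Yael is highest, pays the top rival bid £1607.9; payoff £1085.9 − £1607.9 = −£522.
Change in payoff = −£522 − (£0) = −£522.

−£522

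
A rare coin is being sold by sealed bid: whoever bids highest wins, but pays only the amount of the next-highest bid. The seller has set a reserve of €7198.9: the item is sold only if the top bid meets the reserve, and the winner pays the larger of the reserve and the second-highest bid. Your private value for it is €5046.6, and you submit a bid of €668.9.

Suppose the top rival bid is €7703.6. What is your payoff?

€0

Your bid €668.9 is below the highest competing bid €7703.6, so you lose. Payoff €0.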